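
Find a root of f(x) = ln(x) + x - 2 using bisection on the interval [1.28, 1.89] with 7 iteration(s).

f(x) = ln(x) + x - 2
Initial interval: [1.28, 1.89]

Iteration 1:
  c_1 = (1.280000 + 1.890000)/2 = 1.585000
  f(c_1) = f(1.585000) = 0.045584
  f(a) × f(c) < 0, new interval: [1.280000, 1.585000]
Iteration 2:
  c_2 = (1.280000 + 1.585000)/2 = 1.432500
  f(c_2) = f(1.432500) = -0.208079
  f(a) × f(c) ≥ 0, new interval: [1.432500, 1.585000]
Iteration 3:
  c_3 = (1.432500 + 1.585000)/2 = 1.508750
  f(c_3) = f(1.508750) = -0.079969
  f(a) × f(c) ≥ 0, new interval: [1.508750, 1.585000]
Iteration 4:
  c_4 = (1.508750 + 1.585000)/2 = 1.546875
  f(c_4) = f(1.546875) = -0.016888
  f(a) × f(c) ≥ 0, new interval: [1.546875, 1.585000]
Iteration 5:
  c_5 = (1.546875 + 1.585000)/2 = 1.565937
  f(c_5) = f(1.565937) = 0.014422
  f(a) × f(c) < 0, new interval: [1.546875, 1.565937]
Iteration 6:
  c_6 = (1.546875 + 1.565937)/2 = 1.556406
  f(c_6) = f(1.556406) = -0.001214
  f(a) × f(c) ≥ 0, new interval: [1.556406, 1.565937]
Iteration 7:
  c_7 = (1.556406 + 1.565937)/2 = 1.561172
  f(c_7) = f(1.561172) = 0.006609
  f(a) × f(c) < 0, new interval: [1.556406, 1.561172]

After 7 iteration(s), the approximation is c_7 = 1.561172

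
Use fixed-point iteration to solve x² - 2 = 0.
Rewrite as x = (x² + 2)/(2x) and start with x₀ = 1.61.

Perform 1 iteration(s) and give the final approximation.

Equation: x² - 2 = 0
Fixed-point form: x = (x² + 2)/(2x)
x₀ = 1.61

x_1 = g(1.610000) = 1.426118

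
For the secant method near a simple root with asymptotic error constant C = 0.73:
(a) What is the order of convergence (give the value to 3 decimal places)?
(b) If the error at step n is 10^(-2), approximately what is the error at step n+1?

(a) Secant method has superlinear convergence with order φ = (1+√5)/2 ≈ 1.618.
    This means |e_{n+1}| ≈ C|e_n|^1.618.

(b) With |e_n| = 10^(-2) and C = 0.73:
    |e_{n+1}| ≈ 0.73 × (10^(-2))^1.618 = 0.73 × 10^(-3.24)

(a) ≈ 1.618 (golden ratio); (b) |e_{n+1}| ≈ 4.239e-04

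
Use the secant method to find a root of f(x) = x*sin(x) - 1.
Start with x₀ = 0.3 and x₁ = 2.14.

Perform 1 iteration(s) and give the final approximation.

f(x) = x*sin(x) - 1
x₀ = 0.3, x₁ = 2.14

Secant formula: x_{n+1} = x_n - f(x_n)(x_n - x_{n-1})/(f(x_n) - f(x_{n-1}))

Iteration 1:
  f(0.300000) = -0.911344
  f(2.140000) = 0.802587
  x_2 = 2.140000 - 0.802587×(2.140000 - 0.300000)/(0.802587 - (-0.911344))
       = 1.278378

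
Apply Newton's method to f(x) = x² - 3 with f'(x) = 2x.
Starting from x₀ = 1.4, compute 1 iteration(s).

f(x) = x² - 3
f'(x) = 2x
x₀ = 1.4

Newton-Raphson formula: x_{n+1} = x_n - f(x_n)/f'(x_n)

Iteration 1:
  f(1.400000) = -1.040000
  f'(1.400000) = 2.800000
  x_1 = 1.400000 - (-1.040000)/2.800000 = 1.771429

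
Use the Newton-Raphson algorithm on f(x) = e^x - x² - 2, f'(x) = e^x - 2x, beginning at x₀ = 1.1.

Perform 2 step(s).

f(x) = e^x - x² - 2
f'(x) = e^x - 2x
x₀ = 1.1

Newton-Raphson formula: x_{n+1} = x_n - f(x_n)/f'(x_n)

Iteration 1:
  f(1.100000) = -0.205834
  f'(1.100000) = 0.804166
  x_1 = 1.100000 - (-0.205834)/0.804166 = 1.355960
Iteration 2:
  f(1.355960) = 0.041856
  f'(1.355960) = 1.168564
  x_2 = 1.355960 - 0.041856/1.168564 = 1.320141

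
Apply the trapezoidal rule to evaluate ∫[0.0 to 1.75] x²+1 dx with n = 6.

f(x) = x²+1
a = 0.0, b = 1.75, n = 6
h = (b - a)/n = 0.291667

Trapezoidal rule: (h/2)[f(x₀) + 2f(x₁) + 2f(x₂) + ... + f(xₙ)]

x_0 = 0.0000, f(x_0) = 1.000000, coefficient = 1
x_1 = 0.2917, f(x_1) = 1.085069, coefficient = 2
x_2 = 0.5833, f(x_2) = 1.340278, coefficient = 2
x_3 = 0.8750, f(x_3) = 1.765625, coefficient = 2
x_4 = 1.1667, f(x_4) = 2.361111, coefficient = 2
x_5 = 1.4583, f(x_5) = 3.126736, coefficient = 2
x_6 = 1.7500, f(x_6) = 4.062500, coefficient = 1

I ≈ (0.291667/2) × 24.420139 = 3.561270
Exact value: 3.536458
Error: 0.024812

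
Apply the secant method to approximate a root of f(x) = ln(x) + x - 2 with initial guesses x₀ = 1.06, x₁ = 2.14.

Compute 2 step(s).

f(x) = ln(x) + x - 2
x₀ = 1.06, x₁ = 2.14

Secant formula: x_{n+1} = x_n - f(x_n)(x_n - x_{n-1})/(f(x_n) - f(x_{n-1}))

Iteration 1:
  f(1.060000) = -0.881731
  f(2.140000) = 0.900806
  x_2 = 2.140000 - 0.900806×(2.140000 - 1.060000)/(0.900806 - (-0.881731))
       = 1.594222
Iteration 2:
  f(2.140000) = 0.900806
  f(1.594222) = 0.060607
  x_3 = 1.594222 - 0.060607×(1.594222 - 2.140000)/(0.060607 - 0.900806)
       = 1.554852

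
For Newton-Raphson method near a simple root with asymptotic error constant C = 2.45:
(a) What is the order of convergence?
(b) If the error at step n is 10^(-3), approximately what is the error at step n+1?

(a) Newton-Raphson has quadratic (order 2) convergence near simple roots.
    This means |e_{n+1}| ≈ C|e_n|².

(b) With |e_n| = 10^(-3) and C = 2.45:
    |e_{n+1}| ≈ 2.45 × (10^(-3))² = 2.45 × 10^(-6)

(a) 2 (quadratic); (b) |e_{n+1}| ≈ 2.450e-06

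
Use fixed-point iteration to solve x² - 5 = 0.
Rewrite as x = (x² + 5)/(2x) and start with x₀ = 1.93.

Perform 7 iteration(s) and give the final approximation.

Equation: x² - 5 = 0
Fixed-point form: x = (x² + 5)/(2x)
x₀ = 1.93

x_1 = g(1.930000) = 2.260337
x_2 = g(2.260337) = 2.236198
x_3 = g(2.236198) = 2.236068
x_4 = g(2.236068) = 2.236068
x_5 = g(2.236068) = 2.236068
x_6 = g(2.236068) = 2.236068
x_7 = g(2.236068) = 2.236068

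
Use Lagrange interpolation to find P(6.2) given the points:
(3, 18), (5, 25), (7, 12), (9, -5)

Lagrange interpolation formula:
P(x) = Σ yᵢ × Lᵢ(x)
where Lᵢ(x) = Π_{j≠i} (x - xⱼ)/(xᵢ - xⱼ)

L_0(6.2) = (6.2 - 5)/(3 - 5) × (6.2 - 7)/(3 - 7) × (6.2 - 9)/(3 - 9) = -0.056000
L_1(6.2) = (6.2 - 3)/(5 - 3) × (6.2 - 7)/(5 - 7) × (6.2 - 9)/(5 - 9) = 0.448000
L_2(6.2) = (6.2 - 3)/(7 - 3) × (6.2 - 5)/(7 - 5) × (6.2 - 9)/(7 - 9) = 0.672000
L_3(6.2) = (6.2 - 3)/(9 - 3) × (6.2 - 5)/(9 - 5) × (6.2 - 7)/(9 - 7) = -0.064000

P(6.2) = 18×L_0(6.2) + 25×L_1(6.2) + 12×L_2(6.2) + (-5)×L_3(6.2)
P(6.2) = 18.576000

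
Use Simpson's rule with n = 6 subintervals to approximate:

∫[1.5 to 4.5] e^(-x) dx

f(x) = e^(-x)
a = 1.5, b = 4.5, n = 6
h = (b - a)/n = 0.500000

Simpson's rule: (h/3)[f(x₀) + 4f(x₁) + 2f(x₂) + ... + f(xₙ)]

x_0 = 1.5000, f(x_0) = 0.223130, coefficient = 1
x_1 = 2.0000, f(x_1) = 0.135335, coefficient = 4
x_2 = 2.5000, f(x_2) = 0.082085, coefficient = 2
x_3 = 3.0000, f(x_3) = 0.049787, coefficient = 4
x_4 = 3.5000, f(x_4) = 0.030197, coefficient = 2
x_5 = 4.0000, f(x_5) = 0.018316, coefficient = 4
x_6 = 4.5000, f(x_6) = 0.011109, coefficient = 1

I ≈ (0.500000/3) × 1.272556 = 0.212093
Exact value: 0.212021
Error: 0.000071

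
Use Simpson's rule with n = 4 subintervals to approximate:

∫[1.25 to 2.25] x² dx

f(x) = x²
a = 1.25, b = 2.25, n = 4
h = (b - a)/n = 0.250000

Simpson's rule: (h/3)[f(x₀) + 4f(x₁) + 2f(x₂) + ... + f(xₙ)]

x_0 = 1.2500, f(x_0) = 1.562500, coefficient = 1
x_1 = 1.5000, f(x_1) = 2.250000, coefficient = 4
x_2 = 1.7500, f(x_2) = 3.062500, coefficient = 2
x_3 = 2.0000, f(x_3) = 4.000000, coefficient = 4
x_4 = 2.2500, f(x_4) = 5.062500, coefficient = 1

I ≈ (0.250000/3) × 37.750000 = 3.145833
Exact value: 3.145833
Error: 0.000000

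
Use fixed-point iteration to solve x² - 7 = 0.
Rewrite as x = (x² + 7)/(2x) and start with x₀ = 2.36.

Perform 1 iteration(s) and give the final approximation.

Equation: x² - 7 = 0
Fixed-point form: x = (x² + 7)/(2x)
x₀ = 2.36

x_1 = g(2.360000) = 2.663051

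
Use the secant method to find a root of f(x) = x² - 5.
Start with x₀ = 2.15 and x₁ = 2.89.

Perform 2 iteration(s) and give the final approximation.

f(x) = x² - 5
x₀ = 2.15, x₁ = 2.89

Secant formula: x_{n+1} = x_n - f(x_n)(x_n - x_{n-1})/(f(x_n) - f(x_{n-1}))

Iteration 1:
  f(2.150000) = -0.377500
  f(2.890000) = 3.352100
  x_2 = 2.890000 - 3.352100×(2.890000 - 2.150000)/(3.352100 - (-0.377500))
       = 2.224901
Iteration 2:
  f(2.890000) = 3.352100
  f(2.224901) = -0.049816
  x_3 = 2.224901 - (-0.049816)×(2.224901 - 2.890000)/(-0.049816 - 3.352100)
       = 2.234640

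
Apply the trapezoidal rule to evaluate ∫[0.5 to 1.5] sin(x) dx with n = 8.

f(x) = sin(x)
a = 0.5, b = 1.5, n = 8
h = (b - a)/n = 0.125000

Trapezoidal rule: (h/2)[f(x₀) + 2f(x₁) + 2f(x₂) + ... + f(xₙ)]

x_0 = 0.5000, f(x_0) = 0.479426, coefficient = 1
x_1 = 0.6250, f(x_1) = 0.585097, coefficient = 2
x_2 = 0.7500, f(x_2) = 0.681639, coefficient = 2
x_3 = 0.8750, f(x_3) = 0.767544, coefficient = 2
x_4 = 1.0000, f(x_4) = 0.841471, coefficient = 2
x_5 = 1.1250, f(x_5) = 0.902268, coefficient = 2
x_6 = 1.2500, f(x_6) = 0.948985, coefficient = 2
x_7 = 1.3750, f(x_7) = 0.980893, coefficient = 2
x_8 = 1.5000, f(x_8) = 0.997495, coefficient = 1

I ≈ (0.125000/2) × 12.892712 = 0.805795
Exact value: 0.806845
Error: 0.001051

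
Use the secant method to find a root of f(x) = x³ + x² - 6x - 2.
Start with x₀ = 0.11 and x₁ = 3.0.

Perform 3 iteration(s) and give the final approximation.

f(x) = x³ + x² - 6x - 2
x₀ = 0.11, x₁ = 3.0

Secant formula: x_{n+1} = x_n - f(x_n)(x_n - x_{n-1})/(f(x_n) - f(x_{n-1}))

Iteration 1:
  f(0.110000) = -2.646569
  f(3.000000) = 16.000000
  x_2 = 3.000000 - 16.000000×(3.000000 - 0.110000)/(16.000000 - (-2.646569))
       = 0.520187
Iteration 2:
  f(3.000000) = 16.000000
  f(0.520187) = -4.709769
  x_3 = 0.520187 - (-4.709769)×(0.520187 - 3.000000)/(-4.709769 - 16.000000)
       = 1.084141
Iteration 3:
  f(0.520187) = -4.709769
  f(1.084141) = -6.055226
  x_4 = 1.084141 - (-6.055226)×(1.084141 - 0.520187)/(-6.055226 - (-4.709769))
       = -1.453929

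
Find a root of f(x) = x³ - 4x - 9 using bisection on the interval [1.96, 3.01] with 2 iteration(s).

f(x) = x³ - 4x - 9
Initial interval: [1.96, 3.01]

Iteration 1:
  c_1 = (1.960000 + 3.010000)/2 = 2.485000
  f(c_1) = f(2.485000) = -3.594566
  f(a) × f(c) ≥ 0, new interval: [2.485000, 3.010000]
Iteration 2:
  c_2 = (2.485000 + 3.010000)/2 = 2.747500
  f(c_2) = f(2.747500) = 0.750208
  f(a) × f(c) < 0, new interval: [2.485000, 2.747500]

After 2 iteration(s), the approximation is c_2 = 2.747500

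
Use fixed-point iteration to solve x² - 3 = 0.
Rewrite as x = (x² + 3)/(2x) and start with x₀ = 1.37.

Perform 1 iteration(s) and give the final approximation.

Equation: x² - 3 = 0
Fixed-point form: x = (x² + 3)/(2x)
x₀ = 1.37

x_1 = g(1.370000) = 1.779891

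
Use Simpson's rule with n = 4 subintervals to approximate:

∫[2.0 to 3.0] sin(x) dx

f(x) = sin(x)
a = 2.0, b = 3.0, n = 4
h = (b - a)/n = 0.250000

Simpson's rule: (h/3)[f(x₀) + 4f(x₁) + 2f(x₂) + ... + f(xₙ)]

x_0 = 2.0000, f(x_0) = 0.909297, coefficient = 1
x_1 = 2.2500, f(x_1) = 0.778073, coefficient = 4
x_2 = 2.5000, f(x_2) = 0.598472, coefficient = 2
x_3 = 2.7500, f(x_3) = 0.381661, coefficient = 4
x_4 = 3.0000, f(x_4) = 0.141120, coefficient = 1

I ≈ (0.250000/3) × 6.886298 = 0.573858
Exact value: 0.573846
Error: 0.000013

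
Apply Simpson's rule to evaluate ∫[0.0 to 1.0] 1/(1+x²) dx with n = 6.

f(x) = 1/(1+x²)
a = 0.0, b = 1.0, n = 6
h = (b - a)/n = 0.166667

Simpson's rule: (h/3)[f(x₀) + 4f(x₁) + 2f(x₂) + ... + f(xₙ)]

x_0 = 0.0000, f(x_0) = 1.000000, coefficient = 1
x_1 = 0.1667, f(x_1) = 0.972973, coefficient = 4
x_2 = 0.3333, f(x_2) = 0.900000, coefficient = 2
x_3 = 0.5000, f(x_3) = 0.800000, coefficient = 4
x_4 = 0.6667, f(x_4) = 0.692308, coefficient = 2
x_5 = 0.8333, f(x_5) = 0.590164, coefficient = 4
x_6 = 1.0000, f(x_6) = 0.500000, coefficient = 1

I ≈ (0.166667/3) × 14.137163 = 0.785398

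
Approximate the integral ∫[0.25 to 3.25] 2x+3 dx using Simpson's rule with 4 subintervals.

f(x) = 2x+3
a = 0.25, b = 3.25, n = 4
h = (b - a)/n = 0.750000

Simpson's rule: (h/3)[f(x₀) + 4f(x₁) + 2f(x₂) + ... + f(xₙ)]

x_0 = 0.2500, f(x_0) = 3.500000, coefficient = 1
x_1 = 1.0000, f(x_1) = 5.000000, coefficient = 4
x_2 = 1.7500, f(x_2) = 6.500000, coefficient = 2
x_3 = 2.5000, f(x_3) = 8.000000, coefficient = 4
x_4 = 3.2500, f(x_4) = 9.500000, coefficient = 1

I ≈ (0.750000/3) × 78.000000 = 19.500000
Exact value: 19.500000
Error: 0.000000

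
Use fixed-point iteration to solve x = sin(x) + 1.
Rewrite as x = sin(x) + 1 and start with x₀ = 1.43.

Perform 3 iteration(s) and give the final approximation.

Equation: x = sin(x) + 1
Fixed-point form: x = sin(x) + 1
x₀ = 1.43

x_1 = g(1.430000) = 1.990105
x_2 = g(1.990105) = 1.913371
x_3 = g(1.913371) = 1.941893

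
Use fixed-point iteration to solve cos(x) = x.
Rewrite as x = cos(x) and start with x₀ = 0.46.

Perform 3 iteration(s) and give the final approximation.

Equation: cos(x) = x
Fixed-point form: x = cos(x)
x₀ = 0.46

x_1 = g(0.460000) = 0.896052
x_2 = g(0.896052) = 0.624697
x_3 = g(0.624697) = 0.811140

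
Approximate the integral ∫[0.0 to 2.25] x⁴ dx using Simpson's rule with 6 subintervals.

f(x) = x⁴
a = 0.0, b = 2.25, n = 6
h = (b - a)/n = 0.375000

Simpson's rule: (h/3)[f(x₀) + 4f(x₁) + 2f(x₂) + ... + f(xₙ)]

x_0 = 0.0000, f(x_0) = 0.000000, coefficient = 1
x_1 = 0.3750, f(x_1) = 0.019775, coefficient = 4
x_2 = 0.7500, f(x_2) = 0.316406, coefficient = 2
x_3 = 1.1250, f(x_3) = 1.601807, coefficient = 4
x_4 = 1.5000, f(x_4) = 5.062500, coefficient = 2
x_5 = 1.8750, f(x_5) = 12.359619, coefficient = 4
x_6 = 2.2500, f(x_6) = 25.628906, coefficient = 1

I ≈ (0.375000/3) × 92.311523 = 11.538940
Exact value: 11.533008
Error: 0.005933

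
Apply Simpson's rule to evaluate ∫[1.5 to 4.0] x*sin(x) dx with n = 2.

f(x) = x*sin(x)
a = 1.5, b = 4.0, n = 2
h = (b - a)/n = 1.250000

Simpson's rule: (h/3)[f(x₀) + 4f(x₁) + 2f(x₂) + ... + f(xₙ)]

x_0 = 1.5000, f(x_0) = 1.496242, coefficient = 1
x_1 = 2.7500, f(x_1) = 1.049568, coefficient = 4
x_2 = 4.0000, f(x_2) = -3.027210, coefficient = 1

I ≈ (1.250000/3) × 2.667303 = 1.111376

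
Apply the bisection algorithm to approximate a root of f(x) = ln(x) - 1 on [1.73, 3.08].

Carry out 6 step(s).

f(x) = ln(x) - 1
Initial interval: [1.73, 3.08]

Iteration 1:
  c_1 = (1.730000 + 3.080000)/2 = 2.405000
  f(c_1) = f(2.405000) = -0.122450
  f(a) × f(c) ≥ 0, new interval: [2.405000, 3.080000]
Iteration 2:
  c_2 = (2.405000 + 3.080000)/2 = 2.742500
  f(c_2) = f(2.742500) = 0.008870
  f(a) × f(c) < 0, new interval: [2.405000, 2.742500]
Iteration 3:
  c_3 = (2.405000 + 2.742500)/2 = 2.573750
  f(c_3) = f(2.573750) = -0.054636
  f(a) × f(c) ≥ 0, new interval: [2.573750, 2.742500]
Iteration 4:
  c_4 = (2.573750 + 2.742500)/2 = 2.658125
  f(c_4) = f(2.658125) = -0.022379
  f(a) × f(c) ≥ 0, new interval: [2.658125, 2.742500]
Iteration 5:
  c_5 = (2.658125 + 2.742500)/2 = 2.700312
  f(c_5) = f(2.700312) = -0.006632
  f(a) × f(c) ≥ 0, new interval: [2.700312, 2.742500]
Iteration 6:
  c_6 = (2.700312 + 2.742500)/2 = 2.721406
  f(c_6) = f(2.721406) = 0.001149
  f(a) × f(c) < 0, new interval: [2.700312, 2.721406]

After 6 iteration(s), the approximation is c_6 = 2.721406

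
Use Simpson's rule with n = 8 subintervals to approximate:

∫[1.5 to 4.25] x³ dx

f(x) = x³
a = 1.5, b = 4.25, n = 8
h = (b - a)/n = 0.343750

Simpson's rule: (h/3)[f(x₀) + 4f(x₁) + 2f(x₂) + ... + f(xₙ)]

x_0 = 1.5000, f(x_0) = 3.375000, coefficient = 1
x_1 = 1.8438, f(x_1) = 6.267670, coefficient = 4
x_2 = 2.1875, f(x_2) = 10.467529, coefficient = 2
x_3 = 2.5312, f(x_3) = 16.218292, coefficient = 4
x_4 = 2.8750, f(x_4) = 23.763672, coefficient = 2
x_5 = 3.2188, f(x_5) = 33.347382, coefficient = 4
x_6 = 3.5625, f(x_6) = 45.213135, coefficient = 2
x_7 = 3.9062, f(x_7) = 59.604645, coefficient = 4
x_8 = 4.2500, f(x_8) = 76.765625, coefficient = 1

I ≈ (0.343750/3) × 700.781250 = 80.297852
Exact value: 80.297852
Error: 0.000000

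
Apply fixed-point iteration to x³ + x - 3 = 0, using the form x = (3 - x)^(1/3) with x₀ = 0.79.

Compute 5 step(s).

Equation: x³ + x - 3 = 0
Fixed-point form: x = (3 - x)^(1/3)
x₀ = 0.79

x_1 = g(0.790000) = 1.302559
x_2 = g(1.302559) = 1.192884
x_3 = g(1.192884) = 1.218041
x_4 = g(1.218041) = 1.212363
x_5 = g(1.212363) = 1.213649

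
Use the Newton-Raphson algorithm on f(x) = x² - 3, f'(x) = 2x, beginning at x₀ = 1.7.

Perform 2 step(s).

f(x) = x² - 3
f'(x) = 2x
x₀ = 1.7

Newton-Raphson formula: x_{n+1} = x_n - f(x_n)/f'(x_n)

Iteration 1:
  f(1.700000) = -0.110000
  f'(1.700000) = 3.400000
  x_1 = 1.700000 - (-0.110000)/3.400000 = 1.732353
Iteration 2:
  f(1.732353) = 0.001047
  f'(1.732353) = 3.464706
  x_2 = 1.732353 - 0.001047/3.464706 = 1.732051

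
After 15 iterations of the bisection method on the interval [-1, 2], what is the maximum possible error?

Bisection error bound: |error| ≤ (b-a)/2^n
|error| ≤ (2 - (-1))/2^15 = 3/2^15
|error| ≤ 0.0000915527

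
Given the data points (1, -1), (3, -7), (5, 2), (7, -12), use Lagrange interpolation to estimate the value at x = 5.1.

Lagrange interpolation formula:
P(x) = Σ yᵢ × Lᵢ(x)
where Lᵢ(x) = Π_{j≠i} (x - xⱼ)/(xᵢ - xⱼ)

L_0(5.1) = (5.1 - 3)/(1 - 3) × (5.1 - 5)/(1 - 5) × (5.1 - 7)/(1 - 7) = 0.008312
L_1(5.1) = (5.1 - 1)/(3 - 1) × (5.1 - 5)/(3 - 5) × (5.1 - 7)/(3 - 7) = -0.048687
L_2(5.1) = (5.1 - 1)/(5 - 1) × (5.1 - 3)/(5 - 3) × (5.1 - 7)/(5 - 7) = 1.022437
L_3(5.1) = (5.1 - 1)/(7 - 1) × (5.1 - 3)/(7 - 3) × (5.1 - 5)/(7 - 5) = 0.017937

P(5.1) = (-1)×L_0(5.1) + (-7)×L_1(5.1) + 2×L_2(5.1) + (-12)×L_3(5.1)
P(5.1) = 2.162125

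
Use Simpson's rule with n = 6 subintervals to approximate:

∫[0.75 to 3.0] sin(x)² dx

f(x) = sin(x)²
a = 0.75, b = 3.0, n = 6
h = (b - a)/n = 0.375000

Simpson's rule: (h/3)[f(x₀) + 4f(x₁) + 2f(x₂) + ... + f(xₙ)]

x_0 = 0.7500, f(x_0) = 0.464631, coefficient = 1
x_1 = 1.1250, f(x_1) = 0.814087, coefficient = 4
x_2 = 1.5000, f(x_2) = 0.994996, coefficient = 2
x_3 = 1.8750, f(x_3) = 0.910280, coefficient = 4
x_4 = 2.2500, f(x_4) = 0.605398, coefficient = 2
x_5 = 2.6250, f(x_5) = 0.243957, coefficient = 4
x_6 = 3.0000, f(x_6) = 0.019915, coefficient = 1

I ≈ (0.375000/3) × 11.558630 = 1.444829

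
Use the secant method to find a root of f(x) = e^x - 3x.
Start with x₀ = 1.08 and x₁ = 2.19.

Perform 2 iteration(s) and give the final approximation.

f(x) = e^x - 3x
x₀ = 1.08, x₁ = 2.19

Secant formula: x_{n+1} = x_n - f(x_n)(x_n - x_{n-1})/(f(x_n) - f(x_{n-1}))

Iteration 1:
  f(1.080000) = -0.295320
  f(2.190000) = 2.365213
  x_2 = 2.190000 - 2.365213×(2.190000 - 1.080000)/(2.365213 - (-0.295320))
       = 1.203211
Iteration 2:
  f(2.190000) = 2.365213
  f(1.203211) = -0.278838
  x_3 = 1.203211 - (-0.278838)×(1.203211 - 2.190000)/(-0.278838 - 2.365213)
       = 1.307276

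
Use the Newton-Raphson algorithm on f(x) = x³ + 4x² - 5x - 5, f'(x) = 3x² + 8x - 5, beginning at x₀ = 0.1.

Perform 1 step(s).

f(x) = x³ + 4x² - 5x - 5
f'(x) = 3x² + 8x - 5
x₀ = 0.1

Newton-Raphson formula: x_{n+1} = x_n - f(x_n)/f'(x_n)

Iteration 1:
  f(0.100000) = -5.459000
  f'(0.100000) = -4.170000
  x_1 = 0.100000 - (-5.459000)/(-4.170000) = -1.209113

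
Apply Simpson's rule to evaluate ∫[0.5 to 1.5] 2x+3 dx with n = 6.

f(x) = 2x+3
a = 0.5, b = 1.5, n = 6
h = (b - a)/n = 0.166667

Simpson's rule: (h/3)[f(x₀) + 4f(x₁) + 2f(x₂) + ... + f(xₙ)]

x_0 = 0.5000, f(x_0) = 4.000000, coefficient = 1
x_1 = 0.6667, f(x_1) = 4.333333, coefficient = 4
x_2 = 0.8333, f(x_2) = 4.666667, coefficient = 2
x_3 = 1.0000, f(x_3) = 5.000000, coefficient = 4
x_4 = 1.1667, f(x_4) = 5.333333, coefficient = 2
x_5 = 1.3333, f(x_5) = 5.666667, coefficient = 4
x_6 = 1.5000, f(x_6) = 6.000000, coefficient = 1

I ≈ (0.166667/3) × 90.000000 = 5.000000
Exact value: 5.000000
Error: 0.000000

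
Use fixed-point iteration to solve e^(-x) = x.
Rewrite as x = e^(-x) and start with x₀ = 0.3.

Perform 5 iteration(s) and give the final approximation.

Equation: e^(-x) = x
Fixed-point form: x = e^(-x)
x₀ = 0.3

x_1 = g(0.300000) = 0.740818
x_2 = g(0.740818) = 0.476724
x_3 = g(0.476724) = 0.620814
x_4 = g(0.620814) = 0.537507
x_5 = g(0.537507) = 0.584203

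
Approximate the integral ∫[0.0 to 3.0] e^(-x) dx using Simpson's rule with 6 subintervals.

f(x) = e^(-x)
a = 0.0, b = 3.0, n = 6
h = (b - a)/n = 0.500000

Simpson's rule: (h/3)[f(x₀) + 4f(x₁) + 2f(x₂) + ... + f(xₙ)]

x_0 = 0.0000, f(x_0) = 1.000000, coefficient = 1
x_1 = 0.5000, f(x_1) = 0.606531, coefficient = 4
x_2 = 1.0000, f(x_2) = 0.367879, coefficient = 2
x_3 = 1.5000, f(x_3) = 0.223130, coefficient = 4
x_4 = 2.0000, f(x_4) = 0.135335, coefficient = 2
x_5 = 2.5000, f(x_5) = 0.082085, coefficient = 4
x_6 = 3.0000, f(x_6) = 0.049787, coefficient = 1

I ≈ (0.500000/3) × 5.703200 = 0.950533
Exact value: 0.950213
Error: 0.000320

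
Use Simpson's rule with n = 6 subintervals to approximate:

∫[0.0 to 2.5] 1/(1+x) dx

f(x) = 1/(1+x)
a = 0.0, b = 2.5, n = 6
h = (b - a)/n = 0.416667

Simpson's rule: (h/3)[f(x₀) + 4f(x₁) + 2f(x₂) + ... + f(xₙ)]

x_0 = 0.0000, f(x_0) = 1.000000, coefficient = 1
x_1 = 0.4167, f(x_1) = 0.705882, coefficient = 4
x_2 = 0.8333, f(x_2) = 0.545455, coefficient = 2
x_3 = 1.2500, f(x_3) = 0.444444, coefficient = 4
x_4 = 1.6667, f(x_4) = 0.375000, coefficient = 2
x_5 = 2.0833, f(x_5) = 0.324324, coefficient = 4
x_6 = 2.5000, f(x_6) = 0.285714, coefficient = 1

I ≈ (0.416667/3) × 9.025228 = 1.253504
Exact value: 1.252763
Error: 0.000741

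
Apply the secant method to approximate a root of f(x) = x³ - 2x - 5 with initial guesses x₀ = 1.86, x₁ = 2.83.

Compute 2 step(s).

f(x) = x³ - 2x - 5
x₀ = 1.86, x₁ = 2.83

Secant formula: x_{n+1} = x_n - f(x_n)(x_n - x_{n-1})/(f(x_n) - f(x_{n-1}))

Iteration 1:
  f(1.860000) = -2.285144
  f(2.830000) = 12.005187
  x_2 = 2.830000 - 12.005187×(2.830000 - 1.860000)/(12.005187 - (-2.285144))
       = 2.015111
Iteration 2:
  f(2.830000) = 12.005187
  f(2.015111) = -0.847515
  x_3 = 2.015111 - (-0.847515)×(2.015111 - 2.830000)/(-0.847515 - 12.005187)
       = 2.068845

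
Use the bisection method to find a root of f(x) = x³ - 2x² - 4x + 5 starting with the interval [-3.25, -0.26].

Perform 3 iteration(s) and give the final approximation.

f(x) = x³ - 2x² - 4x + 5
Initial interval: [-3.25, -0.26]

Iteration 1:
  c_1 = (-3.250000 + (-0.260000))/2 = -1.755000
  f(c_1) = f(-1.755000) = 0.454506
  f(a) × f(c) < 0, new interval: [-3.250000, -1.755000]
Iteration 2:
  c_2 = (-3.250000 + (-1.755000))/2 = -2.502500
  f(c_2) = f(-2.502500) = -13.186934
  f(a) × f(c) ≥ 0, new interval: [-2.502500, -1.755000]
Iteration 3:
  c_3 = (-2.502500 + (-1.755000))/2 = -2.128750
  f(c_3) = f(-2.128750) = -5.194747
  f(a) × f(c) ≥ 0, new interval: [-2.128750, -1.755000]

After 3 iteration(s), the approximation is c_3 = -2.128750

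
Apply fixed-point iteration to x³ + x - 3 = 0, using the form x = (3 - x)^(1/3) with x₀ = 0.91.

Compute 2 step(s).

Equation: x³ + x - 3 = 0
Fixed-point form: x = (3 - x)^(1/3)
x₀ = 0.91

x_1 = g(0.910000) = 1.278543
x_2 = g(1.278543) = 1.198483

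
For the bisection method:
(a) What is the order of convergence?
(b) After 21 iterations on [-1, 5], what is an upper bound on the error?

(a) Bisection has linear (order 1) convergence; the error is halved each step.

(b) Error bound = (b-a)/2^n = (5 - (-1))/2^{21}
    = 6/2^{21}

(a) 1 (linear); (b) error ≤ 2.86e-06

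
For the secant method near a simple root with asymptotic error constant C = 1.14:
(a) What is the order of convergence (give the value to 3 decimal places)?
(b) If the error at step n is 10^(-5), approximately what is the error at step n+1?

(a) Secant method has superlinear convergence with order φ = (1+√5)/2 ≈ 1.618.
    This means |e_{n+1}| ≈ C|e_n|^1.618.

(b) With |e_n| = 10^(-5) and C = 1.14:
    |e_{n+1}| ≈ 1.14 × (10^(-5))^1.618 = 1.14 × 10^(-8.09)

(a) ≈ 1.618 (golden ratio); (b) |e_{n+1}| ≈ 9.263e-09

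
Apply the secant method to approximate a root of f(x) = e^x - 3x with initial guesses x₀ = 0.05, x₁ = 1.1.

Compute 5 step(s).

f(x) = e^x - 3x
x₀ = 0.05, x₁ = 1.1

Secant formula: x_{n+1} = x_n - f(x_n)(x_n - x_{n-1})/(f(x_n) - f(x_{n-1}))

Iteration 1:
  f(0.050000) = 0.901271
  f(1.100000) = -0.295834
  x_2 = 1.100000 - (-0.295834)×(1.100000 - 0.050000)/(-0.295834 - 0.901271)
       = 0.840519
Iteration 2:
  f(1.100000) = -0.295834
  f(0.840519) = -0.203988
  x_3 = 0.840519 - (-0.203988)×(0.840519 - 1.100000)/(-0.203988 - (-0.295834))
       = 0.264221
Iteration 3:
  f(0.840519) = -0.203988
  f(0.264221) = 0.509754
  x_4 = 0.264221 - 0.509754×(0.264221 - 0.840519)/(0.509754 - (-0.203988))
       = 0.675813
Iteration 4:
  f(0.264221) = 0.509754
  f(0.675813) = -0.061808
  x_5 = 0.675813 - (-0.061808)×(0.675813 - 0.264221)/(-0.061808 - 0.509754)
       = 0.631303
Iteration 5:
  f(0.675813) = -0.061808
  f(0.631303) = -0.013851
  x_6 = 0.631303 - (-0.013851)×(0.631303 - 0.675813)/(-0.013851 - (-0.061808))
       = 0.618449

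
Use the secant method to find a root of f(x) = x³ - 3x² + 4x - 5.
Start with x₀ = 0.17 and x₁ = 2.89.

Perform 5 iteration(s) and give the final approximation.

f(x) = x³ - 3x² + 4x - 5
x₀ = 0.17, x₁ = 2.89

Secant formula: x_{n+1} = x_n - f(x_n)(x_n - x_{n-1})/(f(x_n) - f(x_{n-1}))

Iteration 1:
  f(0.170000) = -4.401787
  f(2.890000) = 5.641269
  x_2 = 2.890000 - 5.641269×(2.890000 - 0.170000)/(5.641269 - (-4.401787))
       = 1.362153
Iteration 2:
  f(2.890000) = 5.641269
  f(1.362153) = -2.590349
  x_3 = 1.362153 - (-2.590349)×(1.362153 - 2.890000)/(-2.590349 - 5.641269)
       = 1.842940
Iteration 3:
  f(1.362153) = -2.590349
  f(1.842940) = -1.558110
  x_4 = 1.842940 - (-1.558110)×(1.842940 - 1.362153)/(-1.558110 - (-2.590349))
       = 2.568663
Iteration 4:
  f(1.842940) = -1.558110
  f(2.568663) = 2.428678
  x_5 = 2.568663 - 2.428678×(2.568663 - 1.842940)/(2.428678 - (-1.558110))
       = 2.126566
Iteration 5:
  f(2.568663) = 2.428678
  f(2.126566) = -0.443651
  x_6 = 2.126566 - (-0.443651)×(2.126566 - 2.568663)/(-0.443651 - 2.428678)
       = 2.194851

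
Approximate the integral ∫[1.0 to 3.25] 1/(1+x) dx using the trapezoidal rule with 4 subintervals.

f(x) = 1/(1+x)
a = 1.0, b = 3.25, n = 4
h = (b - a)/n = 0.562500

Trapezoidal rule: (h/2)[f(x₀) + 2f(x₁) + 2f(x₂) + ... + f(xₙ)]

x_0 = 1.0000, f(x_0) = 0.500000, coefficient = 1
x_1 = 1.5625, f(x_1) = 0.390244, coefficient = 2
x_2 = 2.1250, f(x_2) = 0.320000, coefficient = 2
x_3 = 2.6875, f(x_3) = 0.271186, coefficient = 2
x_4 = 3.2500, f(x_4) = 0.235294, coefficient = 1

I ≈ (0.562500/2) × 2.698155 = 0.758856
Exact value: 0.753772
Error: 0.005084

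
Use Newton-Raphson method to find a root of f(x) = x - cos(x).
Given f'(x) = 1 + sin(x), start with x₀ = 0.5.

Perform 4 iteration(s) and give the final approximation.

f(x) = x - cos(x)
f'(x) = 1 + sin(x)
x₀ = 0.5

Newton-Raphson formula: x_{n+1} = x_n - f(x_n)/f'(x_n)

Iteration 1:
  f(0.500000) = -0.377583
  f'(0.500000) = 1.479426
  x_1 = 0.500000 - (-0.377583)/1.479426 = 0.755222
Iteration 2:
  f(0.755222) = 0.027103
  f'(0.755222) = 1.685451
  x_2 = 0.755222 - 0.027103/1.685451 = 0.739142
Iteration 3:
  f(0.739142) = 0.000095
  f'(0.739142) = 1.673654
  x_3 = 0.739142 - 0.000095/1.673654 = 0.739085
Iteration 4:
  f(0.739085) = 0.000000
  f'(0.739085) = 1.673612
  x_4 = 0.739085 - 0.000000/1.673612 = 0.739085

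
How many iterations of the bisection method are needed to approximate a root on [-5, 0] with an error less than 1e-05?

We need (b-a)/2^n ≤ 1e-05
(0 - (-5))/2^n ≤ 1e-05
5/2^n ≤ 1e-05
2^n ≥ 500000
n ≥ log₂(500000) = 18.93
n ≥ 19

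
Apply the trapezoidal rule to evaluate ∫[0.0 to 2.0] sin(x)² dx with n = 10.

f(x) = sin(x)²
a = 0.0, b = 2.0, n = 10
h = (b - a)/n = 0.200000

Trapezoidal rule: (h/2)[f(x₀) + 2f(x₁) + 2f(x₂) + ... + f(xₙ)]

x_0 = 0.0000, f(x_0) = 0.000000, coefficient = 1
x_1 = 0.2000, f(x_1) = 0.039470, coefficient = 2
x_2 = 0.4000, f(x_2) = 0.151647, coefficient = 2
x_3 = 0.6000, f(x_3) = 0.318821, coefficient = 2
x_4 = 0.8000, f(x_4) = 0.514600, coefficient = 2
x_5 = 1.0000, f(x_5) = 0.708073, coefficient = 2
x_6 = 1.2000, f(x_6) = 0.868697, coefficient = 2
x_7 = 1.4000, f(x_7) = 0.971111, coefficient = 2
x_8 = 1.6000, f(x_8) = 0.999147, coefficient = 2
x_9 = 1.8000, f(x_9) = 0.948379, coefficient = 2
x_10 = 2.0000, f(x_10) = 0.826822, coefficient = 1

I ≈ (0.200000/2) × 11.866712 = 1.186671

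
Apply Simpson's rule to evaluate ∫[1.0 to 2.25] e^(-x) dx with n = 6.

f(x) = e^(-x)
a = 1.0, b = 2.25, n = 6
h = (b - a)/n = 0.208333

Simpson's rule: (h/3)[f(x₀) + 4f(x₁) + 2f(x₂) + ... + f(xₙ)]

x_0 = 1.0000, f(x_0) = 0.367879, coefficient = 1
x_1 = 1.2083, f(x_1) = 0.298695, coefficient = 4
x_2 = 1.4167, f(x_2) = 0.242521, coefficient = 2
x_3 = 1.6250, f(x_3) = 0.196912, coefficient = 4
x_4 = 1.8333, f(x_4) = 0.159880, coefficient = 2
x_5 = 2.0417, f(x_5) = 0.129812, coefficient = 4
x_6 = 2.2500, f(x_6) = 0.105399, coefficient = 1

I ≈ (0.208333/3) × 3.779754 = 0.262483
Exact value: 0.262480
Error: 0.000003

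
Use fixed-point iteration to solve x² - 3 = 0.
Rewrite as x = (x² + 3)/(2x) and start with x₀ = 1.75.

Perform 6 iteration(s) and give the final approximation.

Equation: x² - 3 = 0
Fixed-point form: x = (x² + 3)/(2x)
x₀ = 1.75

x_1 = g(1.750000) = 1.732143
x_2 = g(1.732143) = 1.732051
x_3 = g(1.732051) = 1.732051
x_4 = g(1.732051) = 1.732051
x_5 = g(1.732051) = 1.732051
x_6 = g(1.732051) = 1.732051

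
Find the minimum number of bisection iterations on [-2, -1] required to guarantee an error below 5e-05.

We need (b-a)/2^n ≤ 5e-05
(-1 - (-2))/2^n ≤ 5e-05
1/2^n ≤ 5e-05
2^n ≥ 20000
n ≥ log₂(20000) = 14.29
n ≥ 15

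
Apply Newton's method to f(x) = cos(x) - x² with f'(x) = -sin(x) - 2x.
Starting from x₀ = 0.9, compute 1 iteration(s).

f(x) = cos(x) - x²
f'(x) = -sin(x) - 2x
x₀ = 0.9

Newton-Raphson formula: x_{n+1} = x_n - f(x_n)/f'(x_n)

Iteration 1:
  f(0.900000) = -0.188390
  f'(0.900000) = -2.583327
  x_1 = 0.900000 - (-0.188390)/(-2.583327) = 0.827075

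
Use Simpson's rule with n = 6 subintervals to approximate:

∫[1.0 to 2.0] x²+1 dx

f(x) = x²+1
a = 1.0, b = 2.0, n = 6
h = (b - a)/n = 0.166667

Simpson's rule: (h/3)[f(x₀) + 4f(x₁) + 2f(x₂) + ... + f(xₙ)]

x_0 = 1.0000, f(x_0) = 2.000000, coefficient = 1
x_1 = 1.1667, f(x_1) = 2.361111, coefficient = 4
x_2 = 1.3333, f(x_2) = 2.777778, coefficient = 2
x_3 = 1.5000, f(x_3) = 3.250000, coefficient = 4
x_4 = 1.6667, f(x_4) = 3.777778, coefficient = 2
x_5 = 1.8333, f(x_5) = 4.361111, coefficient = 4
x_6 = 2.0000, f(x_6) = 5.000000, coefficient = 1

I ≈ (0.166667/3) × 60.000000 = 3.333333
Exact value: 3.333333
Error: 0.000000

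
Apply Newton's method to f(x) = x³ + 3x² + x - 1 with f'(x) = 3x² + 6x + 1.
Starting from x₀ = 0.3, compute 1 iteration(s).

f(x) = x³ + 3x² + x - 1
f'(x) = 3x² + 6x + 1
x₀ = 0.3

Newton-Raphson formula: x_{n+1} = x_n - f(x_n)/f'(x_n)

Iteration 1:
  f(0.300000) = -0.403000
  f'(0.300000) = 3.070000
  x_1 = 0.300000 - (-0.403000)/3.070000 = 0.431270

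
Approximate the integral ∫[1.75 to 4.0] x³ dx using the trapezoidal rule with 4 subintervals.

f(x) = x³
a = 1.75, b = 4.0, n = 4
h = (b - a)/n = 0.562500

Trapezoidal rule: (h/2)[f(x₀) + 2f(x₁) + 2f(x₂) + ... + f(xₙ)]

x_0 = 1.7500, f(x_0) = 5.359375, coefficient = 1
x_1 = 2.3125, f(x_1) = 12.366455, coefficient = 2
x_2 = 2.8750, f(x_2) = 23.763672, coefficient = 2
x_3 = 3.4375, f(x_3) = 40.618896, coefficient = 2
x_4 = 4.0000, f(x_4) = 64.000000, coefficient = 1

I ≈ (0.562500/2) × 222.857422 = 62.678650
Exact value: 61.655273
Error: 1.023376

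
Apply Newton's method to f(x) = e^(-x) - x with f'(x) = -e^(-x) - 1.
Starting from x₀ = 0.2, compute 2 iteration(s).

f(x) = e^(-x) - x
f'(x) = -e^(-x) - 1
x₀ = 0.2

Newton-Raphson formula: x_{n+1} = x_n - f(x_n)/f'(x_n)

Iteration 1:
  f(0.200000) = 0.618731
  f'(0.200000) = -1.818731
  x_1 = 0.200000 - 0.618731/(-1.818731) = 0.540199
Iteration 2:
  f(0.540199) = 0.042433
  f'(0.540199) = -1.582632
  x_2 = 0.540199 - 0.042433/(-1.582632) = 0.567011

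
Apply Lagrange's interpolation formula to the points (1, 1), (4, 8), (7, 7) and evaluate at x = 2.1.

Lagrange interpolation formula:
P(x) = Σ yᵢ × Lᵢ(x)
where Lᵢ(x) = Π_{j≠i} (x - xⱼ)/(xᵢ - xⱼ)

L_0(2.1) = (2.1 - 4)/(1 - 4) × (2.1 - 7)/(1 - 7) = 0.517222
L_1(2.1) = (2.1 - 1)/(4 - 1) × (2.1 - 7)/(4 - 7) = 0.598889
L_2(2.1) = (2.1 - 1)/(7 - 1) × (2.1 - 4)/(7 - 4) = -0.116111

P(2.1) = 1×L_0(2.1) + 8×L_1(2.1) + 7×L_2(2.1)
P(2.1) = 4.495556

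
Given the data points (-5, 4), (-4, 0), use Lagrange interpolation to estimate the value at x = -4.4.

Lagrange interpolation formula:
P(x) = Σ yᵢ × Lᵢ(x)
where Lᵢ(x) = Π_{j≠i} (x - xⱼ)/(xᵢ - xⱼ)

L_0(-4.4) = (-4.4 - (-4))/(-5 - (-4)) = 0.400000
L_1(-4.4) = (-4.4 - (-5))/(-4 - (-5)) = 0.600000

P(-4.4) = 4×L_0(-4.4) + 0×L_1(-4.4)
P(-4.4) = 1.600000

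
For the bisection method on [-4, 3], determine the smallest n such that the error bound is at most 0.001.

We need (b-a)/2^n ≤ 0.001
(3 - (-4))/2^n ≤ 0.001
7/2^n ≤ 0.001
2^n ≥ 7000
n ≥ log₂(7000) = 12.77
n ≥ 13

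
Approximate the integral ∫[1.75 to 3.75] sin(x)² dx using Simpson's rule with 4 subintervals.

f(x) = sin(x)²
a = 1.75, b = 3.75, n = 4
h = (b - a)/n = 0.500000

Simpson's rule: (h/3)[f(x₀) + 4f(x₁) + 2f(x₂) + ... + f(xₙ)]

x_0 = 1.7500, f(x_0) = 0.968228, coefficient = 1
x_1 = 2.2500, f(x_1) = 0.605398, coefficient = 4
x_2 = 2.7500, f(x_2) = 0.145665, coefficient = 2
x_3 = 3.2500, f(x_3) = 0.011706, coefficient = 4
x_4 = 3.7500, f(x_4) = 0.326682, coefficient = 1

I ≈ (0.500000/3) × 4.054657 = 0.675776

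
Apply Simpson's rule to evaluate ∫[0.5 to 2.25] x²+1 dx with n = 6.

f(x) = x²+1
a = 0.5, b = 2.25, n = 6
h = (b - a)/n = 0.291667

Simpson's rule: (h/3)[f(x₀) + 4f(x₁) + 2f(x₂) + ... + f(xₙ)]

x_0 = 0.5000, f(x_0) = 1.250000, coefficient = 1
x_1 = 0.7917, f(x_1) = 1.626736, coefficient = 4
x_2 = 1.0833, f(x_2) = 2.173611, coefficient = 2
x_3 = 1.3750, f(x_3) = 2.890625, coefficient = 4
x_4 = 1.6667, f(x_4) = 3.777778, coefficient = 2
x_5 = 1.9583, f(x_5) = 4.835069, coefficient = 4
x_6 = 2.2500, f(x_6) = 6.062500, coefficient = 1

I ≈ (0.291667/3) × 56.625000 = 5.505208
Exact value: 5.505208
Error: 0.000000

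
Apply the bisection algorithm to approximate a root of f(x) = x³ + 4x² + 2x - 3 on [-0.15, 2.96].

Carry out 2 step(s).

f(x) = x³ + 4x² + 2x - 3
Initial interval: [-0.15, 2.96]

Iteration 1:
  c_1 = (-0.150000 + 2.960000)/2 = 1.405000
  f(c_1) = f(1.405000) = 10.479605
  f(a) × f(c) < 0, new interval: [-0.150000, 1.405000]
Iteration 2:
  c_2 = (-0.150000 + 1.405000)/2 = 0.627500
  f(c_2) = f(0.627500) = 0.077107
  f(a) × f(c) < 0, new interval: [-0.150000, 0.627500]

After 2 iteration(s), the approximation is c_2 = 0.627500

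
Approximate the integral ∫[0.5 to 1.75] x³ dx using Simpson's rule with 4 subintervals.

f(x) = x³
a = 0.5, b = 1.75, n = 4
h = (b - a)/n = 0.312500

Simpson's rule: (h/3)[f(x₀) + 4f(x₁) + 2f(x₂) + ... + f(xₙ)]

x_0 = 0.5000, f(x_0) = 0.125000, coefficient = 1
x_1 = 0.8125, f(x_1) = 0.536377, coefficient = 4
x_2 = 1.1250, f(x_2) = 1.423828, coefficient = 2
x_3 = 1.4375, f(x_3) = 2.970459, coefficient = 4
x_4 = 1.7500, f(x_4) = 5.359375, coefficient = 1

I ≈ (0.312500/3) × 22.359375 = 2.329102
Exact value: 2.329102
Error: 0.000000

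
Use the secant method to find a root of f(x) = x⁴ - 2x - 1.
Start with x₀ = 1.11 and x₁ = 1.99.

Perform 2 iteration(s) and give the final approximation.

f(x) = x⁴ - 2x - 1
x₀ = 1.11, x₁ = 1.99

Secant formula: x_{n+1} = x_n - f(x_n)(x_n - x_{n-1})/(f(x_n) - f(x_{n-1}))

Iteration 1:
  f(1.110000) = -1.701930
  f(1.990000) = 10.702392
  x_2 = 1.990000 - 10.702392×(1.990000 - 1.110000)/(10.702392 - (-1.701930))
       = 1.230740
Iteration 2:
  f(1.990000) = 10.702392
  f(1.230740) = -1.167100
  x_3 = 1.230740 - (-1.167100)×(1.230740 - 1.990000)/(-1.167100 - 10.702392)
       = 1.305396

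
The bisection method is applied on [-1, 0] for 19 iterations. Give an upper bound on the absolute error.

Bisection error bound: |error| ≤ (b-a)/2^n
|error| ≤ (0 - (-1))/2^19 = 1/2^19
|error| ≤ 0.0000019073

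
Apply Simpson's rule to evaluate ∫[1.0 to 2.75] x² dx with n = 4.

f(x) = x²
a = 1.0, b = 2.75, n = 4
h = (b - a)/n = 0.437500

Simpson's rule: (h/3)[f(x₀) + 4f(x₁) + 2f(x₂) + ... + f(xₙ)]

x_0 = 1.0000, f(x_0) = 1.000000, coefficient = 1
x_1 = 1.4375, f(x_1) = 2.066406, coefficient = 4
x_2 = 1.8750, f(x_2) = 3.515625, coefficient = 2
x_3 = 2.3125, f(x_3) = 5.347656, coefficient = 4
x_4 = 2.7500, f(x_4) = 7.562500, coefficient = 1

I ≈ (0.437500/3) × 45.250000 = 6.598958
Exact value: 6.598958
Error: 0.000000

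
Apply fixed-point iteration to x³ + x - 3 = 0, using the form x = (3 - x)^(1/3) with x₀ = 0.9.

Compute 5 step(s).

Equation: x³ + x - 3 = 0
Fixed-point form: x = (3 - x)^(1/3)
x₀ = 0.9

x_1 = g(0.900000) = 1.280579
x_2 = g(1.280579) = 1.198011
x_3 = g(1.198011) = 1.216888
x_4 = g(1.216888) = 1.212624
x_5 = g(1.212624) = 1.213590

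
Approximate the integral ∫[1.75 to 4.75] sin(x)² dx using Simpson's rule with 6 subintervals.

f(x) = sin(x)²
a = 1.75, b = 4.75, n = 6
h = (b - a)/n = 0.500000

Simpson's rule: (h/3)[f(x₀) + 4f(x₁) + 2f(x₂) + ... + f(xₙ)]

x_0 = 1.7500, f(x_0) = 0.968228, coefficient = 1
x_1 = 2.2500, f(x_1) = 0.605398, coefficient = 4
x_2 = 2.7500, f(x_2) = 0.145665, coefficient = 2
x_3 = 3.2500, f(x_3) = 0.011706, coefficient = 4
x_4 = 3.7500, f(x_4) = 0.326682, coefficient = 2
x_5 = 4.2500, f(x_5) = 0.801006, coefficient = 4
x_6 = 4.7500, f(x_6) = 0.998586, coefficient = 1

I ≈ (0.500000/3) × 8.583949 = 1.430658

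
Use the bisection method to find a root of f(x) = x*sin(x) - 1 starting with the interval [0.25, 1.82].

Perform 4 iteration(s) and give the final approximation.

f(x) = x*sin(x) - 1
Initial interval: [0.25, 1.82]

Iteration 1:
  c_1 = (0.250000 + 1.820000)/2 = 1.035000
  f(c_1) = f(1.035000) = -0.110042
  f(a) × f(c) ≥ 0, new interval: [1.035000, 1.820000]
Iteration 2:
  c_2 = (1.035000 + 1.820000)/2 = 1.427500
  f(c_2) = f(1.427500) = 0.412869
  f(a) × f(c) < 0, new interval: [1.035000, 1.427500]
Iteration 3:
  c_3 = (1.035000 + 1.427500)/2 = 1.231250
  f(c_3) = f(1.231250) = 0.160953
  f(a) × f(c) < 0, new interval: [1.035000, 1.231250]
Iteration 4:
  c_4 = (1.035000 + 1.231250)/2 = 1.133125
  f(c_4) = f(1.133125) = 0.026318
  f(a) × f(c) < 0, new interval: [1.035000, 1.133125]

After 4 iteration(s), the approximation is c_4 = 1.133125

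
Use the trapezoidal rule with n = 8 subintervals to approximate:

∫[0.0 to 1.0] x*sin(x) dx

f(x) = x*sin(x)
a = 0.0, b = 1.0, n = 8
h = (b - a)/n = 0.125000

Trapezoidal rule: (h/2)[f(x₀) + 2f(x₁) + 2f(x₂) + ... + f(xₙ)]

x_0 = 0.0000, f(x_0) = 0.000000, coefficient = 1
x_1 = 0.1250, f(x_1) = 0.015584, coefficient = 2
x_2 = 0.2500, f(x_2) = 0.061851, coefficient = 2
x_3 = 0.3750, f(x_3) = 0.137352, coefficient = 2
x_4 = 0.5000, f(x_4) = 0.239713, coefficient = 2
x_5 = 0.6250, f(x_5) = 0.365686, coefficient = 2
x_6 = 0.7500, f(x_6) = 0.511229, coefficient = 2
x_7 = 0.8750, f(x_7) = 0.671601, coefficient = 2
x_8 = 1.0000, f(x_8) = 0.841471, coefficient = 1

I ≈ (0.125000/2) × 4.847502 = 0.302969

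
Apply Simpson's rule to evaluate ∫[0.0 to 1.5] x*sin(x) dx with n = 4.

f(x) = x*sin(x)
a = 0.0, b = 1.5, n = 4
h = (b - a)/n = 0.375000

Simpson's rule: (h/3)[f(x₀) + 4f(x₁) + 2f(x₂) + ... + f(xₙ)]

x_0 = 0.0000, f(x_0) = 0.000000, coefficient = 1
x_1 = 0.3750, f(x_1) = 0.137352, coefficient = 4
x_2 = 0.7500, f(x_2) = 0.511229, coefficient = 2
x_3 = 1.1250, f(x_3) = 1.015051, coefficient = 4
x_4 = 1.5000, f(x_4) = 1.496242, coefficient = 1

I ≈ (0.375000/3) × 7.128314 = 0.891039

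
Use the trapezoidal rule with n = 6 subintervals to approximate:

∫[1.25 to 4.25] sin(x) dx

f(x) = sin(x)
a = 1.25, b = 4.25, n = 6
h = (b - a)/n = 0.500000

Trapezoidal rule: (h/2)[f(x₀) + 2f(x₁) + 2f(x₂) + ... + f(xₙ)]

x_0 = 1.2500, f(x_0) = 0.948985, coefficient = 1
x_1 = 1.7500, f(x_1) = 0.983986, coefficient = 2
x_2 = 2.2500, f(x_2) = 0.778073, coefficient = 2
x_3 = 2.7500, f(x_3) = 0.381661, coefficient = 2
x_4 = 3.2500, f(x_4) = -0.108195, coefficient = 2
x_5 = 3.7500, f(x_5) = -0.571561, coefficient = 2
x_6 = 4.2500, f(x_6) = -0.894989, coefficient = 1

I ≈ (0.500000/2) × 2.981923 = 0.745481
Exact value: 0.761410
Error: 0.015929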